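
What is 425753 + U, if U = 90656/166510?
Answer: 35446111343/83255 ≈ 4.2575e+5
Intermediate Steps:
U = 45328/83255 (U = 90656*(1/166510) = 45328/83255 ≈ 0.54445)
425753 + U = 425753 + 45328/83255 = 35446111343/83255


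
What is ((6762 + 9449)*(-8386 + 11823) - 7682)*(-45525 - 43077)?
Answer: -4935975334050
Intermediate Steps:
((6762 + 9449)*(-8386 + 11823) - 7682)*(-45525 - 43077) = (16211*3437 - 7682)*(-88602) = (55717207 - 7682)*(-88602) = 55709525*(-88602) = -4935975334050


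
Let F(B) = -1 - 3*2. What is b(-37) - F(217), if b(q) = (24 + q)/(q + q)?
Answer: 531/74 ≈ 7.1757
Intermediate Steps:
b(q) = (24 + q)/(2*q) (b(q) = (24 + q)/((2*q)) = (24 + q)*(1/(2*q)) = (24 + q)/(2*q))
F(B) = -7 (F(B) = -1 - 6 = -7)
b(-37) - F(217) = (½)*(24 - 37)/(-37) - 1*(-7) = (½)*(-1/37)*(-13) + 7 = 13/74 + 7 = 531/74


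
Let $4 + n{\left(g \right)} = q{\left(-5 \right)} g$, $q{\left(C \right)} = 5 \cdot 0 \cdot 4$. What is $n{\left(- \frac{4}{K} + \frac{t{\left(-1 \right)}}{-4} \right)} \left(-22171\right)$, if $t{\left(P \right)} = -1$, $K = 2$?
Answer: $88684$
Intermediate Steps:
$q{\left(C \right)} = 0$ ($q{\left(C \right)} = 0 \cdot 4 = 0$)
$n{\left(g \right)} = -4$ ($n{\left(g \right)} = -4 + 0 g = -4 + 0 = -4$)
$n{\left(- \frac{4}{K} + \frac{t{\left(-1 \right)}}{-4} \right)} \left(-22171\right) = \left(-4\right) \left(-22171\right) = 88684$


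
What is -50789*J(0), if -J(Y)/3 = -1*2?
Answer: -304734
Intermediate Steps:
J(Y) = 6 (J(Y) = -(-3)*2 = -3*(-2) = 6)
-50789*J(0) = -50789*6 = -304734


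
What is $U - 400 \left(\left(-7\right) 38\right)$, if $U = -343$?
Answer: $106057$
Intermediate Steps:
$U - 400 \left(\left(-7\right) 38\right) = -343 - 400 \left(\left(-7\right) 38\right) = -343 - -106400 = -343 + 106400 = 106057$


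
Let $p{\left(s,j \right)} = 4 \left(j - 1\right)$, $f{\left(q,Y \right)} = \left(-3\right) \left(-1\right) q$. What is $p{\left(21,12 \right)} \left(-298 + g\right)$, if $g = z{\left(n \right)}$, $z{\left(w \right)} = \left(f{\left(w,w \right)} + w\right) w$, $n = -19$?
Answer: $50424$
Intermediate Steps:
$f{\left(q,Y \right)} = 3 q$
$p{\left(s,j \right)} = -4 + 4 j$ ($p{\left(s,j \right)} = 4 \left(-1 + j\right) = -4 + 4 j$)
$z{\left(w \right)} = 4 w^{2}$ ($z{\left(w \right)} = \left(3 w + w\right) w = 4 w w = 4 w^{2}$)
$g = 1444$ ($g = 4 \left(-19\right)^{2} = 4 \cdot 361 = 1444$)
$p{\left(21,12 \right)} \left(-298 + g\right) = \left(-4 + 4 \cdot 12\right) \left(-298 + 1444\right) = \left(-4 + 48\right) 1146 = 44 \cdot 1146 = 50424$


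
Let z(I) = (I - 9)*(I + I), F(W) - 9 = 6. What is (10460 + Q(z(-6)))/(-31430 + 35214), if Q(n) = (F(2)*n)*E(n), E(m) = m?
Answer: 124115/946 ≈ 131.20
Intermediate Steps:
F(W) = 15 (F(W) = 9 + 6 = 15)
z(I) = 2*I*(-9 + I) (z(I) = (-9 + I)*(2*I) = 2*I*(-9 + I))
Q(n) = 15*n² (Q(n) = (15*n)*n = 15*n²)
(10460 + Q(z(-6)))/(-31430 + 35214) = (10460 + 15*(2*(-6)*(-9 - 6))²)/(-31430 + 35214) = (10460 + 15*(2*(-6)*(-15))²)/3784 = (10460 + 15*180²)*(1/3784) = (10460 + 15*32400)*(1/3784) = (10460 + 486000)*(1/3784) = 496460*(1/3784) = 124115/946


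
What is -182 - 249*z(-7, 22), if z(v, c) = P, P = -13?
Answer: 3055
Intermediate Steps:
z(v, c) = -13
-182 - 249*z(-7, 22) = -182 - 249*(-13) = -182 + 3237 = 3055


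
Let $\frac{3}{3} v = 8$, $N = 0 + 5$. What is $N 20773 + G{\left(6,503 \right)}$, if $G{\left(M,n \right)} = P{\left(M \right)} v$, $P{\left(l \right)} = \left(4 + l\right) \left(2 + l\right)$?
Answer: $104505$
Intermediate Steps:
$N = 5$
$P{\left(l \right)} = \left(2 + l\right) \left(4 + l\right)$
$v = 8$
$G{\left(M,n \right)} = 64 + 8 M^{2} + 48 M$ ($G{\left(M,n \right)} = \left(8 + M^{2} + 6 M\right) 8 = 64 + 8 M^{2} + 48 M$)
$N 20773 + G{\left(6,503 \right)} = 5 \cdot 20773 + \left(64 + 8 \cdot 6^{2} + 48 \cdot 6\right) = 103865 + \left(64 + 8 \cdot 36 + 288\right) = 103865 + \left(64 + 288 + 288\right) = 103865 + 640 = 104505$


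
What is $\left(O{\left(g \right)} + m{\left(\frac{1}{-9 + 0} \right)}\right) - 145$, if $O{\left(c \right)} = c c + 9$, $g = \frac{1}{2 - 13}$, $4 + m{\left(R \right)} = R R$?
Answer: $- \frac{1371938}{9801} \approx -139.98$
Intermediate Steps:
$m{\left(R \right)} = -4 + R^{2}$ ($m{\left(R \right)} = -4 + R R = -4 + R^{2}$)
$g = - \frac{1}{11}$ ($g = \frac{1}{-11} = - \frac{1}{11} \approx -0.090909$)
$O{\left(c \right)} = 9 + c^{2}$ ($O{\left(c \right)} = c^{2} + 9 = 9 + c^{2}$)
$\left(O{\left(g \right)} + m{\left(\frac{1}{-9 + 0} \right)}\right) - 145 = \left(\left(9 + \left(- \frac{1}{11}\right)^{2}\right) - \left(4 - \left(\frac{1}{-9 + 0}\right)^{2}\right)\right) - 145 = \left(\left(9 + \frac{1}{121}\right) - \left(4 - \left(\frac{1}{-9}\right)^{2}\right)\right) - 145 = \left(\frac{1090}{121} - \left(4 - \left(- \frac{1}{9}\right)^{2}\right)\right) - 145 = \left(\frac{1090}{121} + \left(-4 + \frac{1}{81}\right)\right) - 145 = \left(\frac{1090}{121} - \frac{323}{81}\right) - 145 = \frac{49207}{9801} - 145 = - \frac{1371938}{9801}$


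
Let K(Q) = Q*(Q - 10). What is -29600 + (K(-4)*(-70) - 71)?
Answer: -33591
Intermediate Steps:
K(Q) = Q*(-10 + Q)
-29600 + (K(-4)*(-70) - 71) = -29600 + (-4*(-10 - 4)*(-70) - 71) = -29600 + (-4*(-14)*(-70) - 71) = -29600 + (56*(-70) - 71) = -29600 + (-3920 - 71) = -29600 - 3991 = -33591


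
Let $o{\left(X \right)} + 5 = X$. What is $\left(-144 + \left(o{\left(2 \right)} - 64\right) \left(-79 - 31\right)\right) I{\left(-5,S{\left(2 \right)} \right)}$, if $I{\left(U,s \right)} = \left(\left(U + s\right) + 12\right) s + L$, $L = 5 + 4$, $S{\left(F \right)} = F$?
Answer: $195102$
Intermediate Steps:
$o{\left(X \right)} = -5 + X$
$L = 9$
$I{\left(U,s \right)} = 9 + s \left(12 + U + s\right)$ ($I{\left(U,s \right)} = \left(\left(U + s\right) + 12\right) s + 9 = \left(12 + U + s\right) s + 9 = s \left(12 + U + s\right) + 9 = 9 + s \left(12 + U + s\right)$)
$\left(-144 + \left(o{\left(2 \right)} - 64\right) \left(-79 - 31\right)\right) I{\left(-5,S{\left(2 \right)} \right)} = \left(-144 + \left(\left(-5 + 2\right) - 64\right) \left(-79 - 31\right)\right) \left(9 + 2^{2} + 12 \cdot 2 - 10\right) = \left(-144 + \left(-3 - 64\right) \left(-110\right)\right) \left(9 + 4 + 24 - 10\right) = \left(-144 - -7370\right) 27 = \left(-144 + 7370\right) 27 = 7226 \cdot 27 = 195102$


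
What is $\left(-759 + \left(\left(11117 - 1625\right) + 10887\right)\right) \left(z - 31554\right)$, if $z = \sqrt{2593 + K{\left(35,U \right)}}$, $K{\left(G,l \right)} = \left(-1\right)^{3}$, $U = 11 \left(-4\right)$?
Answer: $-619089480 + 706320 \sqrt{2} \approx -6.1809 \cdot 10^{8}$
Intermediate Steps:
$U = -44$
$K{\left(G,l \right)} = -1$
$z = 36 \sqrt{2}$ ($z = \sqrt{2593 - 1} = \sqrt{2592} = 36 \sqrt{2} \approx 50.912$)
$\left(-759 + \left(\left(11117 - 1625\right) + 10887\right)\right) \left(z - 31554\right) = \left(-759 + \left(\left(11117 - 1625\right) + 10887\right)\right) \left(36 \sqrt{2} - 31554\right) = \left(-759 + \left(9492 + 10887\right)\right) \left(-31554 + 36 \sqrt{2}\right) = \left(-759 + 20379\right) \left(-31554 + 36 \sqrt{2}\right) = 19620 \left(-31554 + 36 \sqrt{2}\right) = -619089480 + 706320 \sqrt{2}$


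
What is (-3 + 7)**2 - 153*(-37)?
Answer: 5677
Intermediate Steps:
(-3 + 7)**2 - 153*(-37) = 4**2 + 5661 = 16 + 5661 = 5677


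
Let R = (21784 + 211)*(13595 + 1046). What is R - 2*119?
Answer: 322028557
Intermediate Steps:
R = 322028795 (R = 21995*14641 = 322028795)
R - 2*119 = 322028795 - 2*119 = 322028795 - 1*238 = 322028795 - 238 = 322028557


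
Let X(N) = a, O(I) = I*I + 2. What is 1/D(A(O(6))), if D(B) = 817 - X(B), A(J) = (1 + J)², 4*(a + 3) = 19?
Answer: 4/3261 ≈ 0.0012266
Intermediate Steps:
O(I) = 2 + I² (O(I) = I² + 2 = 2 + I²)
a = 7/4 (a = -3 + (¼)*19 = -3 + 19/4 = 7/4 ≈ 1.7500)
X(N) = 7/4
D(B) = 3261/4 (D(B) = 817 - 1*7/4 = 817 - 7/4 = 3261/4)
1/D(A(O(6))) = 1/(3261/4) = 4/3261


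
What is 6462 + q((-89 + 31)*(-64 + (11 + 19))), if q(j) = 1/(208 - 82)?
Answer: 814213/126 ≈ 6462.0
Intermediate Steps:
q(j) = 1/126
6462 + q((-89 + 31)*(-64 + (11 + 19))) = 6462 + 1/126 = 814213/126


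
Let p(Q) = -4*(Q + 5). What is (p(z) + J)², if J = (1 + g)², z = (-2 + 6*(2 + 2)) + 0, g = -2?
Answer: 11449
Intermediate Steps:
z = 22 (z = (-2 + 6*4) + 0 = (-2 + 24) + 0 = 22 + 0 = 22)
p(Q) = -20 - 4*Q (p(Q) = -4*(5 + Q) = -20 - 4*Q)
J = 1 (J = (1 - 2)² = (-1)² = 1)
(p(z) + J)² = ((-20 - 4*22) + 1)² = ((-20 - 88) + 1)² = (-108 + 1)² = (-107)² = 11449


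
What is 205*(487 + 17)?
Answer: 103320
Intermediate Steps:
205*(487 + 17) = 205*504 = 103320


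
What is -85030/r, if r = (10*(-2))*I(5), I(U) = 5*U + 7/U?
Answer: 3865/24 ≈ 161.04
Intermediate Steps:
r = -528 (r = (10*(-2))*(5*5 + 7/5) = -20*(25 + 7*(⅕)) = -20*(25 + 7/5) = -20*132/5 = -528)
-85030/r = -85030/(-528) = -85030*(-1/528) = 3865/24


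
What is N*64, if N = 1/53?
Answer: 64/53 ≈ 1.2075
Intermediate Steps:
N = 1/53 ≈ 0.018868
N*64 = (1/53)*64 = 64/53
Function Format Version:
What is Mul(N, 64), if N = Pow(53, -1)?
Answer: Rational(64, 53) ≈ 1.2075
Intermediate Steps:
N = Rational(1, 53) ≈ 0.018868
Mul(N, 64) = Mul(Rational(1, 53), 64) = Rational(64, 53)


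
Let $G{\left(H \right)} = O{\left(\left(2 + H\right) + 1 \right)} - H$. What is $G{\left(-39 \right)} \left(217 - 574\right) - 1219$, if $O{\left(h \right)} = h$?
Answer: $-2290$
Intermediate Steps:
$G{\left(H \right)} = 3$ ($G{\left(H \right)} = \left(\left(2 + H\right) + 1\right) - H = \left(3 + H\right) - H = 3$)
$G{\left(-39 \right)} \left(217 - 574\right) - 1219 = 3 \left(217 - 574\right) - 1219 = 3 \left(-357\right) - 1219 = -1071 - 1219 = -2290$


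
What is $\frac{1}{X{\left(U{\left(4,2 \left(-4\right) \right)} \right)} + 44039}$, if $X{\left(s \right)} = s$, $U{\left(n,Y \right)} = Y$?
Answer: $\frac{1}{44031} \approx 2.2711 \cdot 10^{-5}$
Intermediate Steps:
$\frac{1}{X{\left(U{\left(4,2 \left(-4\right) \right)} \right)} + 44039} = \frac{1}{2 \left(-4\right) + 44039} = \frac{1}{-8 + 44039} = \frac{1}{44031}$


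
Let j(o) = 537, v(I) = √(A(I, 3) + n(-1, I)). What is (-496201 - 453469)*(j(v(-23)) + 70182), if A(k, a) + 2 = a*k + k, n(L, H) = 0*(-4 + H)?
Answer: -67159712730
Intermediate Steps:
n(L, H) = 0
A(k, a) = -2 + k + a*k (A(k, a) = -2 + (a*k + k) = -2 + (k + a*k) = -2 + k + a*k)
v(I) = √(-2 + 4*I) (v(I) = √((-2 + I + 3*I) + 0) = √((-2 + 4*I) + 0) = √(-2 + 4*I))
(-496201 - 453469)*(j(v(-23)) + 70182) = (-496201 - 453469)*(537 + 70182) = -949670*70719 = -67159712730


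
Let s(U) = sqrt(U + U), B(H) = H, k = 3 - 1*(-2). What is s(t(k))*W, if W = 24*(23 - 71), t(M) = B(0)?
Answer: 0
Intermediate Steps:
k = 5 (k = 3 + 2 = 5)
t(M) = 0
W = -1152 (W = 24*(-48) = -1152)
s(U) = sqrt(2)*sqrt(U) (s(U) = sqrt(2*U) = sqrt(2)*sqrt(U))
s(t(k))*W = (sqrt(2)*sqrt(0))*(-1152) = (sqrt(2)*0)*(-1152) = 0*(-1152) = 0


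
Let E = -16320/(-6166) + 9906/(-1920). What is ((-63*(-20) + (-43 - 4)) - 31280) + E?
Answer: -29665378353/986560 ≈ -30070.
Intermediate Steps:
E = -2478833/986560 (E = -16320*(-1/6166) + 9906*(-1/1920) = 8160/3083 - 1651/320 = -2478833/986560 ≈ -2.5126)
((-63*(-20) + (-43 - 4)) - 31280) + E = ((-63*(-20) + (-43 - 4)) - 31280) - 2478833/986560 = ((1260 - 47) - 31280) - 2478833/986560 = (1213 - 31280) - 2478833/986560 = -30067 - 2478833/986560 = -29665378353/986560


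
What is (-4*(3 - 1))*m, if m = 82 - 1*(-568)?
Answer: -5200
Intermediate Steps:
m = 650 (m = 82 + 568 = 650)
(-4*(3 - 1))*m = -4*(3 - 1)*650 = -4*2*650 = -8*650 = -5200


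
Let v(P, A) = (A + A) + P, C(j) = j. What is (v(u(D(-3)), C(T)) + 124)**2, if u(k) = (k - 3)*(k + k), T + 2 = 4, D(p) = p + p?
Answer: 55696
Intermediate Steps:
D(p) = 2*p
T = 2 (T = -2 + 4 = 2)
u(k) = 2*k*(-3 + k) (u(k) = (-3 + k)*(2*k) = 2*k*(-3 + k))
v(P, A) = P + 2*A (v(P, A) = 2*A + P = P + 2*A)
(v(u(D(-3)), C(T)) + 124)**2 = ((2*(2*(-3))*(-3 + 2*(-3)) + 2*2) + 124)**2 = ((2*(-6)*(-3 - 6) + 4) + 124)**2 = ((2*(-6)*(-9) + 4) + 124)**2 = ((108 + 4) + 124)**2 = (112 + 124)**2 = 236**2 = 55696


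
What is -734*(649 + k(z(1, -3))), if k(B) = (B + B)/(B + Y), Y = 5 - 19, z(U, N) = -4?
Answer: -4290230/9 ≈ -4.7669e+5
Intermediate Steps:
Y = -14
k(B) = 2*B/(-14 + B) (k(B) = (B + B)/(B - 14) = (2*B)/(-14 + B) = 2*B/(-14 + B))
-734*(649 + k(z(1, -3))) = -734*(649 + 2*(-4)/(-14 - 4)) = -734*(649 + 2*(-4)/(-18)) = -734*(649 + 2*(-4)*(-1/18)) = -734*(649 + 4/9) = -734*5845/9 = -4290230/9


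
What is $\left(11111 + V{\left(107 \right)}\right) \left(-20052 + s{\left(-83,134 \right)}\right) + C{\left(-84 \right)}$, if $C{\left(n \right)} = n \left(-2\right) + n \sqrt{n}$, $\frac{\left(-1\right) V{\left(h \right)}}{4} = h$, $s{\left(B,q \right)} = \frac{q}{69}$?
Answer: $- \frac{4926475830}{23} - 168 i \sqrt{21} \approx -2.1419 \cdot 10^{8} - 769.87 i$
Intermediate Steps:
$s{\left(B,q \right)} = \frac{q}{69}$ ($s{\left(B,q \right)} = q \frac{1}{69} = \frac{q}{69}$)
$V{\left(h \right)} = - 4 h$
$C{\left(n \right)} = n^{\frac{3}{2}} - 2 n$ ($C{\left(n \right)} = - 2 n + n^{\frac{3}{2}} = n^{\frac{3}{2}} - 2 n$)
$\left(11111 + V{\left(107 \right)}\right) \left(-20052 + s{\left(-83,134 \right)}\right) + C{\left(-84 \right)} = \left(11111 - 428\right) \left(-20052 + \frac{1}{69} \cdot 134\right) + \left(\left(-84\right)^{\frac{3}{2}} - -168\right) = \left(11111 - 428\right) \left(-20052 + \frac{134}{69}\right) + \left(- 168 i \sqrt{21} + 168\right) = 10683 \left(- \frac{1383454}{69}\right) + \left(168 - 168 i \sqrt{21}\right) = - \frac{4926479694}{23} + \left(168 - 168 i \sqrt{21}\right) = - \frac{4926475830}{23} - 168 i \sqrt{21}$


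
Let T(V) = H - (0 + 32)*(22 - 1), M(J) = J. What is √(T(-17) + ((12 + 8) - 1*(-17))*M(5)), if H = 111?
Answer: 2*I*√94 ≈ 19.391*I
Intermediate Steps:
T(V) = -561 (T(V) = 111 - (0 + 32)*(22 - 1) = 111 - 32*21 = 111 - 1*672 = 111 - 672 = -561)
√(T(-17) + ((12 + 8) - 1*(-17))*M(5)) = √(-561 + ((12 + 8) - 1*(-17))*5) = √(-561 + (20 + 17)*5) = √(-561 + 37*5) = √(-561 + 185) = √(-376) = 2*I*√94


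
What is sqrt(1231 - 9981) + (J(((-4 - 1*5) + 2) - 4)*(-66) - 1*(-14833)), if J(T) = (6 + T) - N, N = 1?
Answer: 15229 + 25*I*sqrt(14) ≈ 15229.0 + 93.541*I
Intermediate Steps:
J(T) = 5 + T (J(T) = (6 + T) - 1*1 = (6 + T) - 1 = 5 + T)
sqrt(1231 - 9981) + (J(((-4 - 1*5) + 2) - 4)*(-66) - 1*(-14833)) = sqrt(1231 - 9981) + ((5 + (((-4 - 1*5) + 2) - 4))*(-66) - 1*(-14833)) = sqrt(-8750) + ((5 + (((-4 - 5) + 2) - 4))*(-66) + 14833) = 25*I*sqrt(14) + ((5 + ((-9 + 2) - 4))*(-66) + 14833) = 25*I*sqrt(14) + ((5 + (-7 - 4))*(-66) + 14833) = 25*I*sqrt(14) + ((5 - 11)*(-66) + 14833) = 25*I*sqrt(14) + (-6*(-66) + 14833) = 25*I*sqrt(14) + (396 + 14833) = 25*I*sqrt(14) + 15229 = 15229 + 25*I*sqrt(14)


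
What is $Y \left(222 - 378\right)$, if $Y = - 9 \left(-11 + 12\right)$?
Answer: $1404$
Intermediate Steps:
$Y = -9$ ($Y = \left(-9\right) 1 = -9$)
$Y \left(222 - 378\right) = - 9 \left(222 - 378\right) = \left(-9\right) \left(-156\right) = 1404$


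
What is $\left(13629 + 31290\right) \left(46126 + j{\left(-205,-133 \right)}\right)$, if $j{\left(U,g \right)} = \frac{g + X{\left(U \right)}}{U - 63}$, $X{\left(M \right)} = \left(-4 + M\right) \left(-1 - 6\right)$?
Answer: $\frac{277609257261}{134} \approx 2.0717 \cdot 10^{9}$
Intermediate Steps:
$X{\left(M \right)} = 28 - 7 M$ ($X{\left(M \right)} = \left(-4 + M\right) \left(-7\right) = 28 - 7 M$)
$j{\left(U,g \right)} = \frac{28 + g - 7 U}{-63 + U}$ ($j{\left(U,g \right)} = \frac{g - \left(-28 + 7 U\right)}{U - 63} = \frac{28 + g - 7 U}{-63 + U}$)
$\left(13629 + 31290\right) \left(46126 + j{\left(-205,-133 \right)}\right) = \left(13629 + 31290\right) \left(46126 + \frac{28 - 133 - -1435}{-63 - 205}\right) = 44919 \left(46126 + \frac{28 - 133 + 1435}{-268}\right) = 44919 \left(46126 - \frac{665}{134}\right) = 44919 \cdot \frac{6180219}{134} = \frac{277609257261}{134}$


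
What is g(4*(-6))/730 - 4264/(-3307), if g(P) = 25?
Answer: 639079/482822 ≈ 1.3236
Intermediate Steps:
g(4*(-6))/730 - 4264/(-3307) = 25/730 - 4264/(-3307) = 25*(1/730) - 4264*(-1/3307) = 5/146 + 4264/3307 = 639079/482822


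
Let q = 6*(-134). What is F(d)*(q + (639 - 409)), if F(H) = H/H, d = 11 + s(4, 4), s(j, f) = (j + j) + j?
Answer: -574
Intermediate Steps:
s(j, f) = 3*j (s(j, f) = 2*j + j = 3*j)
d = 23 (d = 11 + 3*4 = 11 + 12 = 23)
q = -804
F(H) = 1
F(d)*(q + (639 - 409)) = 1*(-804 + (639 - 409)) = 1*(-804 + 230) = 1*(-574) = -574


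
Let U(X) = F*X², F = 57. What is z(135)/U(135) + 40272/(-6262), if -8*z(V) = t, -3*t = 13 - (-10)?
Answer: -502026652787/78061465800 ≈ -6.4312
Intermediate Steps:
t = -23/3 (t = -(13 - (-10))/3 = -(13 - 1*(-10))/3 = -(13 + 10)/3 = -⅓*23 = -23/3 ≈ -7.6667)
U(X) = 57*X²
z(V) = 23/24 (z(V) = -⅛*(-23/3) = 23/24)
z(135)/U(135) + 40272/(-6262) = 23/(24*((57*135²))) + 40272/(-6262) = 23/(24*((57*18225))) + 40272*(-1/6262) = (23/24)/1038825 - 20136/3131 = (23/24)*(1/1038825) - 20136/3131 = 23/24931800 - 20136/3131 = -502026652787/78061465800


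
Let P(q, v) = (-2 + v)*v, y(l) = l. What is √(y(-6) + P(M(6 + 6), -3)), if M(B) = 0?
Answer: 3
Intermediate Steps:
P(q, v) = v*(-2 + v)
√(y(-6) + P(M(6 + 6), -3)) = √(-6 - 3*(-2 - 3)) = √(-6 - 3*(-5)) = √(-6 + 15) = √9 = 3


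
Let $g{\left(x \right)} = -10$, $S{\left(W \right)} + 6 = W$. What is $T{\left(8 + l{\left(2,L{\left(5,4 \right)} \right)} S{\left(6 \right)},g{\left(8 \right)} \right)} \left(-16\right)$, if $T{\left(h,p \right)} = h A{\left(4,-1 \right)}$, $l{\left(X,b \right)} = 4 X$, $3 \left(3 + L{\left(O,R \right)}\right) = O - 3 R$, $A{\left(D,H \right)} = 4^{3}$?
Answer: $-8192$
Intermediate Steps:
$A{\left(D,H \right)} = 64$
$S{\left(W \right)} = -6 + W$
$L{\left(O,R \right)} = -3 - R + \frac{O}{3}$ ($L{\left(O,R \right)} = -3 + \frac{O - 3 R}{3} = -3 + \left(- R + \frac{O}{3}\right) = -3 - R + \frac{O}{3}$)
$T{\left(h,p \right)} = 64 h$ ($T{\left(h,p \right)} = h 64 = 64 h$)
$T{\left(8 + l{\left(2,L{\left(5,4 \right)} \right)} S{\left(6 \right)},g{\left(8 \right)} \right)} \left(-16\right) = 64 \left(8 + 4 \cdot 2 \left(-6 + 6\right)\right) \left(-16\right) = 64 \left(8 + 8 \cdot 0\right) \left(-16\right) = 64 \left(8 + 0\right) \left(-16\right) = 64 \cdot 8 \left(-16\right) = 512 \left(-16\right) = -8192$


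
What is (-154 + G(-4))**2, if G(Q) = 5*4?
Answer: 17956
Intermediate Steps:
G(Q) = 20
(-154 + G(-4))**2 = (-154 + 20)**2 = (-134)**2 = 17956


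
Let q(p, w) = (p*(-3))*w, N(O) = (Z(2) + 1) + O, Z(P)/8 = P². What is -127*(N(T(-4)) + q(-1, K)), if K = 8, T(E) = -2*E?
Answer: -8255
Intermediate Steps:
Z(P) = 8*P²
N(O) = 33 + O (N(O) = (8*2² + 1) + O = (8*4 + 1) + O = (32 + 1) + O = 33 + O)
q(p, w) = -3*p*w (q(p, w) = (-3*p)*w = -3*p*w)
-127*(N(T(-4)) + q(-1, K)) = -127*((33 - 2*(-4)) - 3*(-1)*8) = -127*((33 + 8) + 24) = -127*(41 + 24) = -127*65 = -1*8255 = -8255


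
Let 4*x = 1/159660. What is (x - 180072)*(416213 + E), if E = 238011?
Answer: -4702283334028231/39915 ≈ -1.1781e+11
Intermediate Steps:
x = 1/638640 (x = (¼)/159660 = (¼)*(1/159660) = 1/638640 ≈ 1.5658e-6)
(x - 180072)*(416213 + E) = (1/638640 - 180072)*(416213 + 238011) = -115001182079/638640*654224 = -4702283334028231/39915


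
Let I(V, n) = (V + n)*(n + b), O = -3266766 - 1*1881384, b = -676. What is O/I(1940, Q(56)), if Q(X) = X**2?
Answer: -171605/416232 ≈ -0.41228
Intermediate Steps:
O = -5148150 (O = -3266766 - 1881384 = -5148150)
I(V, n) = (-676 + n)*(V + n) (I(V, n) = (V + n)*(n - 676) = (V + n)*(-676 + n) = (-676 + n)*(V + n))
O/I(1940, Q(56)) = -5148150/((56**2)**2 - 676*1940 - 676*56**2 + 1940*56**2) = -5148150/(3136**2 - 1311440 - 676*3136 + 1940*3136) = -5148150/(9834496 - 1311440 - 2119936 + 6083840) = -5148150/12486960 = -5148150*1/12486960 = -171605/416232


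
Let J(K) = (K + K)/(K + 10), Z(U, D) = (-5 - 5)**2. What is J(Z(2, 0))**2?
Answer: 400/121 ≈ 3.3058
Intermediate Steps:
Z(U, D) = 100 (Z(U, D) = (-10)**2 = 100)
J(K) = 2*K/(10 + K) (J(K) = (2*K)/(10 + K) = 2*K/(10 + K))
J(Z(2, 0))**2 = (2*100/(10 + 100))**2 = (2*100/110)**2 = (2*100*(1/110))**2 = (20/11)**2 = 400/121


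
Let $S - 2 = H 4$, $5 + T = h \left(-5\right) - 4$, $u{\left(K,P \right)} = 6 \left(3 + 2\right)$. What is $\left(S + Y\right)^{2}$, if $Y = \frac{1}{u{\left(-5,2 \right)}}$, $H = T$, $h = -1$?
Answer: $\frac{175561}{900} \approx 195.07$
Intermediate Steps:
$u{\left(K,P \right)} = 30$ ($u{\left(K,P \right)} = 6 \cdot 5 = 30$)
$T = -4$ ($T = -5 - -1 = -5 + \left(5 - 4\right) = -5 + 1 = -4$)
$H = -4$
$S = -14$ ($S = 2 - 16 = -14$)
$Y = \frac{1}{30} \approx 0.033333$
$\left(S + Y\right)^{2} = \left(-14 + \frac{1}{30}\right)^{2} = \left(- \frac{419}{30}\right)^{2} = \frac{175561}{900}$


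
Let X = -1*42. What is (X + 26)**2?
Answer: 256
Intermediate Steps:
X = -42
(X + 26)**2 = (-42 + 26)**2 = (-16)**2 = 256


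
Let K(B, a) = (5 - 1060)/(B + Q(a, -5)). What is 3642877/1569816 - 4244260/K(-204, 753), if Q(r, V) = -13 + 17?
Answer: -266507521599353/331231176 ≈ -8.0460e+5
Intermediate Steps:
Q(r, V) = 4
K(B, a) = -1055/(4 + B) (K(B, a) = (5 - 1060)/(B + 4) = -1055/(4 + B))
3642877/1569816 - 4244260/K(-204, 753) = 3642877/1569816 - 4244260/((-1055/(4 - 204))) = 3642877*(1/1569816) - 4244260/((-1055/(-200))) = 3642877/1569816 - 4244260/((-1055*(-1/200))) = 3642877/1569816 - 4244260/211/40 = 3642877/1569816 - 4244260*40/211 = 3642877/1569816 - 169770400/211 = -266507521599353/331231176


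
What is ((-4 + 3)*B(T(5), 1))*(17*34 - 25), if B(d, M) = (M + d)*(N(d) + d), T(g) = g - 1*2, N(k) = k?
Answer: -13272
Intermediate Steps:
T(g) = -2 + g (T(g) = g - 2 = -2 + g)
B(d, M) = 2*d*(M + d) (B(d, M) = (M + d)*(d + d) = (M + d)*(2*d) = 2*d*(M + d))
((-4 + 3)*B(T(5), 1))*(17*34 - 25) = ((-4 + 3)*(2*(-2 + 5)*(1 + (-2 + 5))))*(17*34 - 25) = (-2*3*(1 + 3))*(578 - 25) = -2*3*4*553 = -1*24*553 = -24*553 = -13272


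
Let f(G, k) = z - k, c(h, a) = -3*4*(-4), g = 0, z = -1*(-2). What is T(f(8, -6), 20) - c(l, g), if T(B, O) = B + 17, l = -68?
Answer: -23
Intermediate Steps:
z = 2
c(h, a) = 48 (c(h, a) = -12*(-4) = 48)
f(G, k) = 2 - k
T(B, O) = 17 + B
T(f(8, -6), 20) - c(l, g) = (17 + (2 - 1*(-6))) - 1*48 = (17 + (2 + 6)) - 48 = (17 + 8) - 48 = 25 - 48 = -23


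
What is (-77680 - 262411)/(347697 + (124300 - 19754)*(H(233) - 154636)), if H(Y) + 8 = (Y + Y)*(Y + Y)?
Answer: -340091/6535727249 ≈ -5.2036e-5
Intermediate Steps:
H(Y) = -8 + 4*Y**2 (H(Y) = -8 + (Y + Y)*(Y + Y) = -8 + (2*Y)*(2*Y) = -8 + 4*Y**2)
(-77680 - 262411)/(347697 + (124300 - 19754)*(H(233) - 154636)) = (-77680 - 262411)/(347697 + (124300 - 19754)*((-8 + 4*233**2) - 154636)) = -340091/(347697 + 104546*((-8 + 4*54289) - 154636)) = -340091/(347697 + 104546*((-8 + 217156) - 154636)) = -340091/(347697 + 104546*(217148 - 154636)) = -340091/(347697 + 104546*62512) = -340091/(347697 + 6535379552) = -340091/6535727249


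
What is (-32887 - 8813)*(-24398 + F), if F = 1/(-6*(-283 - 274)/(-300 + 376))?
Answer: 566689378000/557 ≈ 1.0174e+9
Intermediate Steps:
F = 38/1671 (F = 1/(-(-3342)/76) = 1/(-6*(-557/76)) = 1/(1671/38) = 38/1671 ≈ 0.022741)
(-32887 - 8813)*(-24398 + F) = (-32887 - 8813)*(-24398 + 38/1671) = -41700*(-40769020/1671) = 566689378000/557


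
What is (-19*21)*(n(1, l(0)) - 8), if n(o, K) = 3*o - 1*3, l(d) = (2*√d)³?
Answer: 3192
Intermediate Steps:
l(d) = 8*d^(3/2)
n(o, K) = -3 + 3*o (n(o, K) = 3*o - 3 = -3 + 3*o)
(-19*21)*(n(1, l(0)) - 8) = (-19*21)*((-3 + 3*1) - 8) = -399*((-3 + 3) - 8) = -399*(0 - 8) = -399*(-8) = 3192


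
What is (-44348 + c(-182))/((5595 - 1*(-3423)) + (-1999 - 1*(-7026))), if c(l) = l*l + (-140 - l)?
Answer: -11182/14045 ≈ -0.79615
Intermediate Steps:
c(l) = -140 + l² - l (c(l) = l² + (-140 - l) = -140 + l² - l)
(-44348 + c(-182))/((5595 - 1*(-3423)) + (-1999 - 1*(-7026))) = (-44348 + (-140 + (-182)² - 1*(-182)))/((5595 - 1*(-3423)) + (-1999 - 1*(-7026))) = (-44348 + (-140 + 33124 + 182))/((5595 + 3423) + (-1999 + 7026)) = (-44348 + 33166)/(9018 + 5027) = -11182/14045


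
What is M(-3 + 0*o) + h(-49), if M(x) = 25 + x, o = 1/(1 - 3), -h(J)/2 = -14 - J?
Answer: -48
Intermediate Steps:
h(J) = 28 + 2*J (h(J) = -2*(-14 - J) = 28 + 2*J)
o = -½ (o = 1/(-2) = -½ ≈ -0.50000)
M(-3 + 0*o) + h(-49) = (25 + (-3 + 0*(-½))) + (28 + 2*(-49)) = (25 + (-3 + 0)) + (28 - 98) = (25 - 3) - 70 = 22 - 70 = -48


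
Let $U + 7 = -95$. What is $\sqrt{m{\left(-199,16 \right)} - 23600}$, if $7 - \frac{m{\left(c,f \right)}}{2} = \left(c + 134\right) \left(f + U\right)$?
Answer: $i \sqrt{34766} \approx 186.46 i$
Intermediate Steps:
$U = -102$ ($U = -7 - 95 = -102$)
$m{\left(c,f \right)} = 14 - 2 \left(-102 + f\right) \left(134 + c\right)$ ($m{\left(c,f \right)} = 14 - 2 \left(c + 134\right) \left(f - 102\right) = 14 - 2 \left(134 + c\right) \left(-102 + f\right) = 14 - 2 \left(-102 + f\right) \left(134 + c\right)$)
$\sqrt{m{\left(-199,16 \right)} - 23600} = \sqrt{\left(27350 - 4288 + 204 \left(-199\right) - \left(-398\right) 16\right) - 23600} = \sqrt{\left(27350 - 4288 - 40596 + 6368\right) - 23600} = \sqrt{-11166 - 23600} = \sqrt{-34766} = i \sqrt{34766}$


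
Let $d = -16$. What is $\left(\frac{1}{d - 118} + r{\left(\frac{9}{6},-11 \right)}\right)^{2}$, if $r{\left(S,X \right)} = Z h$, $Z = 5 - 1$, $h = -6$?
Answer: $\frac{10349089}{17956} \approx 576.36$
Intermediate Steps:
$Z = 4$
$r{\left(S,X \right)} = -24$ ($r{\left(S,X \right)} = 4 \left(-6\right) = -24$)
$\left(\frac{1}{d - 118} + r{\left(\frac{9}{6},-11 \right)}\right)^{2} = \left(\frac{1}{-16 - 118} - 24\right)^{2} = \left(\frac{1}{-134} - 24\right)^{2} = \left(- \frac{1}{134} - 24\right)^{2} = \left(- \frac{3217}{134}\right)^{2} = \frac{10349089}{17956}$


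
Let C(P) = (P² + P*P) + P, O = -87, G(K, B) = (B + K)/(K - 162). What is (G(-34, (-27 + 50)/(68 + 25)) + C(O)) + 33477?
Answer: 884571523/18228 ≈ 48528.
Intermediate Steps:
G(K, B) = (B + K)/(-162 + K)
C(P) = P + 2*P² (C(P) = (P² + P²) + P = 2*P² + P = P + 2*P²)
(G(-34, (-27 + 50)/(68 + 25)) + C(O)) + 33477 = (((-27 + 50)/(68 + 25) - 34)/(-162 - 34) - 87*(1 + 2*(-87))) + 33477 = ((23/93 - 34)/(-196) - 87*(1 - 174)) + 33477 = (-(23*(1/93) - 34)/196 - 87*(-173)) + 33477 = (-(23/93 - 34)/196 + 15051) + 33477 = (-1/196*(-3139/93) + 15051) + 33477 = (3139/18228 + 15051) + 33477 = 274352767/18228 + 33477 = 884571523/18228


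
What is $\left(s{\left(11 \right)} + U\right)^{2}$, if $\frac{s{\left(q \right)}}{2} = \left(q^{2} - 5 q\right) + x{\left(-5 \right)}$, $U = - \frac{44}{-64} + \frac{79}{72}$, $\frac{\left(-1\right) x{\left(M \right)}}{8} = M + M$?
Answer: $\frac{1789713025}{20736} \approx 86310.0$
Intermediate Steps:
$x{\left(M \right)} = - 16 M$ ($x{\left(M \right)} = - 8 \left(M + M\right) = - 8 \cdot 2 M = - 16 M$)
$U = \frac{257}{144}$ ($U = \left(-44\right) \left(- \frac{1}{64}\right) + 79 \cdot \frac{1}{72} = \frac{11}{16} + \frac{79}{72} = \frac{257}{144} \approx 1.7847$)
$s{\left(q \right)} = 160 - 10 q + 2 q^{2}$ ($s{\left(q \right)} = 2 \left(\left(q^{2} - 5 q\right) - -80\right) = 2 \left(\left(q^{2} - 5 q\right) + 80\right) = 2 \left(80 + q^{2} - 5 q\right) = 160 - 10 q + 2 q^{2}$)
$\left(s{\left(11 \right)} + U\right)^{2} = \left(\left(160 - 110 + 2 \cdot 11^{2}\right) + \frac{257}{144}\right)^{2} = \left(\left(160 - 110 + 2 \cdot 121\right) + \frac{257}{144}\right)^{2} = \left(\left(160 - 110 + 242\right) + \frac{257}{144}\right)^{2} = \left(292 + \frac{257}{144}\right)^{2} = \left(\frac{42305}{144}\right)^{2} = \frac{1789713025}{20736}$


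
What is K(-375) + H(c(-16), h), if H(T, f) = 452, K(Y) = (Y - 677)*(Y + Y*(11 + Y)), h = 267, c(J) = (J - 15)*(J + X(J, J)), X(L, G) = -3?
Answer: -143203048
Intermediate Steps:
c(J) = (-15 + J)*(-3 + J) (c(J) = (J - 15)*(J - 3) = (-15 + J)*(-3 + J))
K(Y) = (-677 + Y)*(Y + Y*(11 + Y))
K(-375) + H(c(-16), h) = -375*(-8124 + (-375)² - 665*(-375)) + 452 = -375*(-8124 + 140625 + 249375) + 452 = -375*381876 + 452 = -143203500 + 452 = -143203048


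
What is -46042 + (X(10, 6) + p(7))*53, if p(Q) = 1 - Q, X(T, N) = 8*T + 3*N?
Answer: -41166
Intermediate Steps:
X(T, N) = 3*N + 8*T
-46042 + (X(10, 6) + p(7))*53 = -46042 + ((3*6 + 8*10) + (1 - 1*7))*53 = -46042 + ((18 + 80) + (1 - 7))*53 = -46042 + (98 - 6)*53 = -46042 + 92*53 = -46042 + 4876 = -41166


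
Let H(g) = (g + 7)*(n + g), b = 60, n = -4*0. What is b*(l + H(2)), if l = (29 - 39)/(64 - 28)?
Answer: 3190/3 ≈ 1063.3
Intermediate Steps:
n = 0
l = -5/18 (l = -10/36 = -10*1/36 = -5/18 ≈ -0.27778)
H(g) = g*(7 + g) (H(g) = (g + 7)*(0 + g) = (7 + g)*g = g*(7 + g))
b*(l + H(2)) = 60*(-5/18 + 2*(7 + 2)) = 60*(-5/18 + 2*9) = 60*(-5/18 + 18) = 60*(319/18) = 3190/3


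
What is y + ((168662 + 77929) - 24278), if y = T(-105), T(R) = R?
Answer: 222208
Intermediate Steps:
y = -105
y + ((168662 + 77929) - 24278) = -105 + ((168662 + 77929) - 24278) = -105 + (246591 - 24278) = -105 + 222313 = 222208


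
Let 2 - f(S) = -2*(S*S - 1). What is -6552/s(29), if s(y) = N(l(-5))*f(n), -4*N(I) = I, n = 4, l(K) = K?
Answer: -819/5 ≈ -163.80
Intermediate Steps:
N(I) = -I/4
f(S) = 2*S² (f(S) = 2 - (-2)*(S*S - 1) = 2 - (-2)*(S² - 1) = 2 - (-2)*(-1 + S²) = 2 - (2 - 2*S²) = 2 + (-2 + 2*S²) = 2*S²)
s(y) = 40 (s(y) = (-¼*(-5))*(2*4²) = 5*(2*16)/4 = (5/4)*32 = 40)
-6552/s(29) = -6552/40 = -6552*1/40 = -819/5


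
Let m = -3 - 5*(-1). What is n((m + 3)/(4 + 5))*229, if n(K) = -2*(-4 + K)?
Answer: 14198/9 ≈ 1577.6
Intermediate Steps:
m = 2 (m = -3 + 5 = 2)
n(K) = 8 - 2*K
n((m + 3)/(4 + 5))*229 = (8 - 2*(2 + 3)/(4 + 5))*229 = (8 - 10/9)*229 = (62/9)*229 = 14198/9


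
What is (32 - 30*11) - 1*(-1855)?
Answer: 1557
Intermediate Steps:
(32 - 30*11) - 1*(-1855) = (32 - 330) + 1855 = -298 + 1855 = 1557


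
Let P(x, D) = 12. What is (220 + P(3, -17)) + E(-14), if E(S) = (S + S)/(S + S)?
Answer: 233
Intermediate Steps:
E(S) = 1 (E(S) = (2*S)/((2*S)) = (2*S)*(1/(2*S)) = 1)
(220 + P(3, -17)) + E(-14) = (220 + 12) + 1 = 232 + 1 = 233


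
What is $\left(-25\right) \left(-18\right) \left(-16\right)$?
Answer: $-7200$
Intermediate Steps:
$\left(-25\right) \left(-18\right) \left(-16\right) = 450 \left(-16\right) = -7200$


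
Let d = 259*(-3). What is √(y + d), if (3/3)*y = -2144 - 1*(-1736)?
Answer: I*√1185 ≈ 34.424*I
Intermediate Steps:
y = -408 (y = -2144 - 1*(-1736) = -2144 + 1736 = -408)
d = -777
√(y + d) = √(-408 - 777) = √(-1185) = I*√1185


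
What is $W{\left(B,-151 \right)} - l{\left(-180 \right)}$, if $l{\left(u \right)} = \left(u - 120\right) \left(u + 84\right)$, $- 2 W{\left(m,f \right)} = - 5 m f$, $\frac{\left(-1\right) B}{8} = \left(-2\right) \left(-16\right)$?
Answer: $67840$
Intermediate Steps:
$B = -256$ ($B = - 8 \left(\left(-2\right) \left(-16\right)\right) = \left(-8\right) 32 = -256$)
$W{\left(m,f \right)} = \frac{5 f m}{2}$ ($W{\left(m,f \right)} = - \frac{- 5 m f}{2} = - \frac{\left(-5\right) f m}{2} = \frac{5 f m}{2}$)
$l{\left(u \right)} = \left(-120 + u\right) \left(84 + u\right)$
$W{\left(B,-151 \right)} - l{\left(-180 \right)} = \frac{5}{2} \left(-151\right) \left(-256\right) - \left(-10080 + \left(-180\right)^{2} - -6480\right) = 96640 - \left(-10080 + 32400 + 6480\right) = 96640 - 28800 = 67840$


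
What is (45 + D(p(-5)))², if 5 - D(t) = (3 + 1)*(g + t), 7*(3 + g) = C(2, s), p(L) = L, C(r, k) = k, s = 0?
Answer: 6724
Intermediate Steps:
g = -3 (g = -3 + (⅐)*0 = -3 + 0 = -3)
D(t) = 17 - 4*t (D(t) = 5 - (3 + 1)*(-3 + t) = 5 - 4*(-3 + t) = 5 - (-12 + 4*t) = 5 + (12 - 4*t) = 17 - 4*t)
(45 + D(p(-5)))² = (45 + (17 - 4*(-5)))² = (45 + (17 + 20))² = (45 + 37)² = 82² = 6724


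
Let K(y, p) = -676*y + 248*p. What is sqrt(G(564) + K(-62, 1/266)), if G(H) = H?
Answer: 2*sqrt(187843614)/133 ≈ 206.10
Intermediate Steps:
sqrt(G(564) + K(-62, 1/266)) = sqrt(564 + (-676*(-62) + 248/266)) = sqrt(564 + (41912 + 248*(1/266))) = sqrt(564 + (41912 + 124/133)) = sqrt(564 + 5574420/133) = sqrt(5649432/133) = 2*sqrt(187843614)/133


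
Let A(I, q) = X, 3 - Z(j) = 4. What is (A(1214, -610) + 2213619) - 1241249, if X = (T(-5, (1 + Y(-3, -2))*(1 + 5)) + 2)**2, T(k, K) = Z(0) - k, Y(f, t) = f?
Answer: 972406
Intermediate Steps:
Z(j) = -1 (Z(j) = 3 - 1*4 = 3 - 4 = -1)
T(k, K) = -1 - k
X = 36 (X = ((-1 - 1*(-5)) + 2)**2 = ((-1 + 5) + 2)**2 = (4 + 2)**2 = 6**2 = 36)
A(I, q) = 36
(A(1214, -610) + 2213619) - 1241249 = (36 + 2213619) - 1241249 = 2213655 - 1241249 = 972406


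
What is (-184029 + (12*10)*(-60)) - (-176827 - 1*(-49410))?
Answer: -63812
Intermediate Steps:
(-184029 + (12*10)*(-60)) - (-176827 - 1*(-49410)) = (-184029 + 120*(-60)) - (-176827 + 49410) = (-184029 - 7200) - 1*(-127417) = -191229 + 127417 = -63812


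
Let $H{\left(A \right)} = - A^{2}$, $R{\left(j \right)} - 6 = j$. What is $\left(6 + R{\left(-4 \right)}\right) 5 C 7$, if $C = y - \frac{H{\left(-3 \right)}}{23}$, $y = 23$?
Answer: $\frac{150640}{23} \approx 6549.6$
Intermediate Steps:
$R{\left(j \right)} = 6 + j$
$C = \frac{538}{23}$ ($C = 23 - \frac{\left(-1\right) \left(-3\right)^{2}}{23} = 23 - \left(-1\right) 9 \cdot \frac{1}{23} = 23 - \left(-9\right) \frac{1}{23} = 23 - - \frac{9}{23} = 23 + \frac{9}{23} = \frac{538}{23} \approx 23.391$)
$\left(6 + R{\left(-4 \right)}\right) 5 C 7 = \left(6 + \left(6 - 4\right)\right) 5 \cdot \frac{538}{23} \cdot 7 = \left(6 + 2\right) 5 \cdot \frac{538}{23} \cdot 7 = 8 \cdot 5 \cdot \frac{538}{23} \cdot 7 = 40 \cdot \frac{538}{23} \cdot 7 = \frac{21520}{23} \cdot 7 = \frac{150640}{23}$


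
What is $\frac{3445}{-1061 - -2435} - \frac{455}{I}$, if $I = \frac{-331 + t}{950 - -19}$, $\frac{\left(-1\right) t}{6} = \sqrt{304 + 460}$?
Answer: $\frac{200799086995}{112746318} - \frac{5290740 \sqrt{191}}{82057} \approx 889.9$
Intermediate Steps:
$t = - 12 \sqrt{191}$ ($t = - 6 \sqrt{304 + 460} = - 6 \sqrt{764} = - 6 \cdot 2 \sqrt{191} = - 12 \sqrt{191} \approx -165.84$)
$I = - \frac{331}{969} - \frac{4 \sqrt{191}}{323}$ ($I = \frac{-331 - 12 \sqrt{191}}{950 - -19} = \frac{-331 - 12 \sqrt{191}}{950 + \left(-11 + 30\right)} = \frac{-331 - 12 \sqrt{191}}{950 + 19} = \frac{-331 - 12 \sqrt{191}}{969} = \left(-331 - 12 \sqrt{191}\right) \frac{1}{969} = - \frac{331}{969} - \frac{4 \sqrt{191}}{323} \approx -0.51274$)
$\frac{3445}{-1061 - -2435} - \frac{455}{I} = \frac{3445}{-1061 - -2435} - \frac{455}{- \frac{331}{969} - \frac{4 \sqrt{191}}{323}} = \frac{3445}{-1061 + 2435} - \frac{455}{- \frac{331}{969} - \frac{4 \sqrt{191}}{323}} = \frac{3445}{1374} - \frac{455}{- \frac{331}{969} - \frac{4 \sqrt{191}}{323}}$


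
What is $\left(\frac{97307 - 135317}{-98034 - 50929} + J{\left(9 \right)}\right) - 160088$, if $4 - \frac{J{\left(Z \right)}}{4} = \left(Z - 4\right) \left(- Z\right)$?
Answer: $- \frac{131590906}{823} \approx -1.5989 \cdot 10^{5}$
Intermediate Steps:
$J{\left(Z \right)} = 16 + 4 Z \left(-4 + Z\right)$ ($J{\left(Z \right)} = 16 - 4 \left(Z - 4\right) \left(- Z\right) = 16 - 4 \left(-4 + Z\right) \left(- Z\right) = 16 - 4 \left(- Z \left(-4 + Z\right)\right) = 16 + 4 Z \left(-4 + Z\right)$)
$\left(\frac{97307 - 135317}{-98034 - 50929} + J{\left(9 \right)}\right) - 160088 = \left(\frac{97307 - 135317}{-98034 - 50929} + \left(16 - 144 + 4 \cdot 9^{2}\right)\right) - 160088 = \left(- \frac{38010}{-148963} + \left(16 - 144 + 4 \cdot 81\right)\right) - 160088 = \left(\left(-38010\right) \left(- \frac{1}{148963}\right) + \left(16 - 144 + 324\right)\right) - 160088 = \left(\frac{210}{823} + 196\right) - 160088 = \frac{161518}{823} - 160088 = - \frac{131590906}{823}$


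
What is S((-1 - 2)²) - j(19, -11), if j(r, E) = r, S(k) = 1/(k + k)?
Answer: -341/18 ≈ -18.944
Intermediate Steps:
S(k) = 1/(2*k)
S((-1 - 2)²) - j(19, -11) = 1/(2*((-1 - 2)²)) - 1*19 = 1/(2*((-3)²)) - 19 = (½)/9 - 19 = (½)*(⅑) - 19 = 1/18 - 19 = -341/18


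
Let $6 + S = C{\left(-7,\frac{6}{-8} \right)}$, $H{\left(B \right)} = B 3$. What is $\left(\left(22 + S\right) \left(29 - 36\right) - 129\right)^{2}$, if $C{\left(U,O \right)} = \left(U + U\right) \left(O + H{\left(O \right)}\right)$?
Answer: $286225$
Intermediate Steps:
$H{\left(B \right)} = 3 B$
$C{\left(U,O \right)} = 8 O U$ ($C{\left(U,O \right)} = \left(U + U\right) \left(O + 3 O\right) = 2 U 4 O = 8 O U$)
$S = 36$ ($S = -6 + 8 \frac{6}{-8} \left(-7\right) = -6 + 8 \cdot 6 \left(- \frac{1}{8}\right) \left(-7\right) = -6 + 8 \left(- \frac{3}{4}\right) \left(-7\right) = -6 + 42 = 36$)
$\left(\left(22 + S\right) \left(29 - 36\right) - 129\right)^{2} = \left(\left(22 + 36\right) \left(29 - 36\right) - 129\right)^{2} = \left(58 \left(-7\right) - 129\right)^{2} = \left(-406 - 129\right)^{2} = \left(-535\right)^{2} = 286225$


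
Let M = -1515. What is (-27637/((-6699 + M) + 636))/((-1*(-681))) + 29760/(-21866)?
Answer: -76487840519/56421036594 ≈ -1.3557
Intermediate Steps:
(-27637/((-6699 + M) + 636))/((-1*(-681))) + 29760/(-21866) = (-27637/((-6699 - 1515) + 636))/((-1*(-681))) + 29760/(-21866) = -27637/(-8214 + 636)/681 + 29760*(-1/21866) = -27637/(-7578)*(1/681) - 14880/10933 = -27637*(-1/7578)*(1/681) - 14880/10933 = (27637/7578)*(1/681) - 14880/10933 = 27637/5160618 - 14880/10933 = -76487840519/56421036594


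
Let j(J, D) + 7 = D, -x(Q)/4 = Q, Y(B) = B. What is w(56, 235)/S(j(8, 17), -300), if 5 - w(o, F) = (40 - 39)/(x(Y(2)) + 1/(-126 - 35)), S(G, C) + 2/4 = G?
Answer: 13212/24491 ≈ 0.53946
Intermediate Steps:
x(Q) = -4*Q
j(J, D) = -7 + D
S(G, C) = -1/2 + G
w(o, F) = 6606/1289 (w(o, F) = 5 - (40 - 39)/(-4*2 + 1/(-126 - 35)) = 5 - 1/(-8 + 1/(-161)) = 5 - 1/(-8 - 1/161) = 5 - 1/(-1289/161) = 5 - (-161)/1289 = 5 - 1*(-161/1289) = 5 + 161/1289 = 6606/1289)
w(56, 235)/S(j(8, 17), -300) = 6606/(1289*(-1/2 + (-7 + 17))) = 6606/(1289*(-1/2 + 10)) = 6606/(1289*(19/2)) = (6606/1289)*(2/19) = 13212/24491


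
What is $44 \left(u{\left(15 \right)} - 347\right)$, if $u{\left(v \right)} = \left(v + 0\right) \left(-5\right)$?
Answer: $-18568$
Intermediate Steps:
$u{\left(v \right)} = - 5 v$ ($u{\left(v \right)} = v \left(-5\right) = - 5 v$)
$44 \left(u{\left(15 \right)} - 347\right) = 44 \left(\left(-5\right) 15 - 347\right) = 44 \left(-75 - 347\right) = 44 \left(-422\right) = -18568$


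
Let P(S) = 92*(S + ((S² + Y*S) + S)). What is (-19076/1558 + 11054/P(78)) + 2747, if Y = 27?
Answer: 43046808107/15740556 ≈ 2734.8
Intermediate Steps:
P(S) = 92*S² + 2668*S (P(S) = 92*(S + ((S² + 27*S) + S)) = 92*(S + (S² + 28*S)) = 92*(S² + 29*S) = 92*S² + 2668*S)
(-19076/1558 + 11054/P(78)) + 2747 = (-19076/1558 + 11054/((92*78*(29 + 78)))) + 2747 = (-19076*1/1558 + 11054/((92*78*107))) + 2747 = (-502/41 + 11054/767832) + 2747 = (-502/41 + 11054*(1/767832)) + 2747 = (-502/41 + 5527/383916) + 2747 = -192499225/15740556 + 2747 = 43046808107/15740556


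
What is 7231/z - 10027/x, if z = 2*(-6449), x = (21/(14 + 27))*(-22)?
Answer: 1324779341/1489719 ≈ 889.28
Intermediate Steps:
x = -462/41 (x = (21/41)*(-22) = -462/41 ≈ -11.268)
z = -12898
7231/z - 10027/x = 7231/(-12898) - 10027/(-462/41) = 7231*(-1/12898) - 10027*(-41/462) = -7231/12898 + 411107/462 = 1324779341/1489719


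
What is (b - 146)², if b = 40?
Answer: 11236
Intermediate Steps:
(b - 146)² = (40 - 146)² = (-106)² = 11236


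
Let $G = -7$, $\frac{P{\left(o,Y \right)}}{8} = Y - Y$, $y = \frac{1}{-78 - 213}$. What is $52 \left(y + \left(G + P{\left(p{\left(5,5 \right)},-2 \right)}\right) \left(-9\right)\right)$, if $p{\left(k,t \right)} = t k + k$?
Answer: $\frac{953264}{291} \approx 3275.8$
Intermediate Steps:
$p{\left(k,t \right)} = k + k t$ ($p{\left(k,t \right)} = k t + k = k + k t$)
$y = - \frac{1}{291}$ ($y = \frac{1}{-291} = - \frac{1}{291} \approx -0.0034364$)
$P{\left(o,Y \right)} = 0$ ($P{\left(o,Y \right)} = 8 \left(Y - Y\right) = 8 \cdot 0 = 0$)
$52 \left(y + \left(G + P{\left(p{\left(5,5 \right)},-2 \right)}\right) \left(-9\right)\right) = 52 \left(- \frac{1}{291} + \left(-7 + 0\right) \left(-9\right)\right) = 52 \left(- \frac{1}{291} - -63\right) = 52 \left(- \frac{1}{291} + 63\right) = 52 \cdot \frac{18332}{291} = \frac{953264}{291}$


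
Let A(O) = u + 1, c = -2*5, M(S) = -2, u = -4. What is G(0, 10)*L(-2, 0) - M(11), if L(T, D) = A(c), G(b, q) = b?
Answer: 2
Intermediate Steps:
c = -10
A(O) = -3 (A(O) = -4 + 1 = -3)
L(T, D) = -3
G(0, 10)*L(-2, 0) - M(11) = 0*(-3) - 1*(-2) = 0 + 2 = 2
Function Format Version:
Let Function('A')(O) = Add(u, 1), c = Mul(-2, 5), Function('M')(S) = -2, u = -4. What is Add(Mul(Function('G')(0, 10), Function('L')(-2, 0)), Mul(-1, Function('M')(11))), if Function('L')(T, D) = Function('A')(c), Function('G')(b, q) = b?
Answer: 2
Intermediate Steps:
c = -10
Function('A')(O) = -3 (Function('A')(O) = Add(-4, 1) = -3)
Function('L')(T, D) = -3
Add(Mul(Function('G')(0, 10), Function('L')(-2, 0)), Mul(-1, Function('M')(11))) = Add(Mul(0, -3), Mul(-1, -2)) = Add(0, 2) = 2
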